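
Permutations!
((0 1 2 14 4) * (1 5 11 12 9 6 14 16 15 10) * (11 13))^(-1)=(0 4 14 6 9 12 11 13 5)(1 10 15 16 2)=((0 5 13 11 12 9 6 14 4)(1 2 16 15 10))^(-1)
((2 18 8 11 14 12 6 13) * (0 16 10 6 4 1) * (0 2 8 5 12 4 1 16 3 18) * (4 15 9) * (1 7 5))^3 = (0 1 3 2 18)(4 6 11 9 10 8 15 16 13 14) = ((0 3 18 1 2)(4 16 10 6 13 8 11 14 15 9)(5 12 7))^3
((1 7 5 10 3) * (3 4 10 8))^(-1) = (1 3 8 5 7)(4 10)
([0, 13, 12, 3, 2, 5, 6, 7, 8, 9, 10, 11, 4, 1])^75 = [0, 13, 2, 3, 4, 5, 6, 7, 8, 9, 10, 11, 12, 1]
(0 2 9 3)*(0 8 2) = [0, 1, 9, 8, 4, 5, 6, 7, 2, 3] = (2 9 3 8)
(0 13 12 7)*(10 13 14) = (0 14 10 13 12 7) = [14, 1, 2, 3, 4, 5, 6, 0, 8, 9, 13, 11, 7, 12, 10]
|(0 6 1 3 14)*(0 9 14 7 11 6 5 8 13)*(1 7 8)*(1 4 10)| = 24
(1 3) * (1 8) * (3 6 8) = (1 6 8) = [0, 6, 2, 3, 4, 5, 8, 7, 1]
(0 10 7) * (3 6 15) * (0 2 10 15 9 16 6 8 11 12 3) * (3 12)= (0 15)(2 10 7)(3 8 11)(6 9 16)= [15, 1, 10, 8, 4, 5, 9, 2, 11, 16, 7, 3, 12, 13, 14, 0, 6]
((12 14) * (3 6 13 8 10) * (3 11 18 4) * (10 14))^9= (3 4 18 11 10 12 14 8 13 6)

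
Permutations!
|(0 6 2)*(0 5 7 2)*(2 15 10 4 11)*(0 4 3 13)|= |(0 6 4 11 2 5 7 15 10 3 13)|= 11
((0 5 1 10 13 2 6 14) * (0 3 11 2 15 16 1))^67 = (0 5)(1 13 16 10 15)(2 14 11 6 3)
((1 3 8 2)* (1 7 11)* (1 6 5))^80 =((1 3 8 2 7 11 6 5))^80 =(11)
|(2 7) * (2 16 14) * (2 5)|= |(2 7 16 14 5)|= 5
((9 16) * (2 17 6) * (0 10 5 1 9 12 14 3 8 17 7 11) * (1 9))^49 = (0 3)(2 16)(5 17)(6 9)(7 12)(8 10)(11 14)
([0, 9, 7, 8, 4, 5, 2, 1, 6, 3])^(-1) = (1 7 2 6 8 3 9)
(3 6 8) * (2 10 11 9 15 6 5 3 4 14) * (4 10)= (2 4 14)(3 5)(6 8 10 11 9 15)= [0, 1, 4, 5, 14, 3, 8, 7, 10, 15, 11, 9, 12, 13, 2, 6]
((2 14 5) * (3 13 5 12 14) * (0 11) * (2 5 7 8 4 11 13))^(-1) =(0 11 4 8 7 13)(2 3)(12 14)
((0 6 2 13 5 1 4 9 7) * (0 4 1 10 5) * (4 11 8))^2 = ((0 6 2 13)(4 9 7 11 8)(5 10))^2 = (0 2)(4 7 8 9 11)(6 13)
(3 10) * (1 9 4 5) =(1 9 4 5)(3 10) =[0, 9, 2, 10, 5, 1, 6, 7, 8, 4, 3]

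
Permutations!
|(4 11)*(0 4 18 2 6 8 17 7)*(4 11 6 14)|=|(0 11 18 2 14 4 6 8 17 7)|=10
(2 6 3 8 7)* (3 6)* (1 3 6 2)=(1 3 8 7)(2 6)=[0, 3, 6, 8, 4, 5, 2, 1, 7]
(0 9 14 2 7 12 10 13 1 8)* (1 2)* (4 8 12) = (0 9 14 1 12 10 13 2 7 4 8) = [9, 12, 7, 3, 8, 5, 6, 4, 0, 14, 13, 11, 10, 2, 1]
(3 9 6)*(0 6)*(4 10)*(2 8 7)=(0 6 3 9)(2 8 7)(4 10)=[6, 1, 8, 9, 10, 5, 3, 2, 7, 0, 4]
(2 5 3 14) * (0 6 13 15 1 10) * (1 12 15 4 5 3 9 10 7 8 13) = (0 6 1 7 8 13 4 5 9 10)(2 3 14)(12 15) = [6, 7, 3, 14, 5, 9, 1, 8, 13, 10, 0, 11, 15, 4, 2, 12]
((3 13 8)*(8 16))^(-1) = ((3 13 16 8))^(-1) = (3 8 16 13)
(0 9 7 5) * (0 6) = (0 9 7 5 6) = [9, 1, 2, 3, 4, 6, 0, 5, 8, 7]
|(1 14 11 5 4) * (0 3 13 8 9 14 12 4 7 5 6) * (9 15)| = 18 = |(0 3 13 8 15 9 14 11 6)(1 12 4)(5 7)|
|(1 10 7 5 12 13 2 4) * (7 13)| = 15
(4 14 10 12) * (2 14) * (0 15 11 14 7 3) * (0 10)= [15, 1, 7, 10, 2, 5, 6, 3, 8, 9, 12, 14, 4, 13, 0, 11]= (0 15 11 14)(2 7 3 10 12 4)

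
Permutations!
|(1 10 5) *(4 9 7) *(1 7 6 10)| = 6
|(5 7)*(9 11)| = |(5 7)(9 11)| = 2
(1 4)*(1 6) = (1 4 6) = [0, 4, 2, 3, 6, 5, 1]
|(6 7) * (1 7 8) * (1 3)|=5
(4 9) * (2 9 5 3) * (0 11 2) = (0 11 2 9 4 5 3) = [11, 1, 9, 0, 5, 3, 6, 7, 8, 4, 10, 2]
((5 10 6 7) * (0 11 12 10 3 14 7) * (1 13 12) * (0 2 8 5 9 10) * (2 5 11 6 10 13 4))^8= ((0 6 5 3 14 7 9 13 12)(1 4 2 8 11))^8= (0 12 13 9 7 14 3 5 6)(1 8 4 11 2)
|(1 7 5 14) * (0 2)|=4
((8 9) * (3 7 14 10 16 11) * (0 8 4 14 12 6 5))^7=((0 8 9 4 14 10 16 11 3 7 12 6 5))^7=(0 11 8 3 9 7 4 12 14 6 10 5 16)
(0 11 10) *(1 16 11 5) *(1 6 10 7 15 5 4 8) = (0 4 8 1 16 11 7 15 5 6 10) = [4, 16, 2, 3, 8, 6, 10, 15, 1, 9, 0, 7, 12, 13, 14, 5, 11]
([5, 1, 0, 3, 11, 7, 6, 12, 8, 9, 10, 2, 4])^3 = (0 12 2 7 11 5 4)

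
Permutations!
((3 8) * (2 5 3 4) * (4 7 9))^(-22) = (2 4 9 7 8 3 5)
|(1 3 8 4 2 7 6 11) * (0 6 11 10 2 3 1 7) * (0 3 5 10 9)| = 6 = |(0 6 9)(2 3 8 4 5 10)(7 11)|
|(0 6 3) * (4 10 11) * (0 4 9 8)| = 8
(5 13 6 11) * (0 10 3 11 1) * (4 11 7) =(0 10 3 7 4 11 5 13 6 1) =[10, 0, 2, 7, 11, 13, 1, 4, 8, 9, 3, 5, 12, 6]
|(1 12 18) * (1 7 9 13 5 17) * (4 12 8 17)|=21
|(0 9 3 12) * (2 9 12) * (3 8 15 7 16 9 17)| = 30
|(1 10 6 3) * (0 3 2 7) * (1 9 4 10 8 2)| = 10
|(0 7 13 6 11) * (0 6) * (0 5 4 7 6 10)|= |(0 6 11 10)(4 7 13 5)|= 4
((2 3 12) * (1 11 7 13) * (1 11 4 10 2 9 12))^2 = ((1 4 10 2 3)(7 13 11)(9 12))^2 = (1 10 3 4 2)(7 11 13)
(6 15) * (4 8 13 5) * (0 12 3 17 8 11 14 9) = [12, 1, 2, 17, 11, 4, 15, 7, 13, 0, 10, 14, 3, 5, 9, 6, 16, 8] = (0 12 3 17 8 13 5 4 11 14 9)(6 15)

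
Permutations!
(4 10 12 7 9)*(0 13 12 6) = (0 13 12 7 9 4 10 6) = [13, 1, 2, 3, 10, 5, 0, 9, 8, 4, 6, 11, 7, 12]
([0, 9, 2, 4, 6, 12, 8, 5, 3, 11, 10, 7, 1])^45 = [0, 7, 2, 4, 6, 9, 8, 1, 3, 5, 10, 12, 11]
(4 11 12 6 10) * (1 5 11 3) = (1 5 11 12 6 10 4 3) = [0, 5, 2, 1, 3, 11, 10, 7, 8, 9, 4, 12, 6]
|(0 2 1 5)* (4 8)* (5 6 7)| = 6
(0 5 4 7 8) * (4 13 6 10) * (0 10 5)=(4 7 8 10)(5 13 6)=[0, 1, 2, 3, 7, 13, 5, 8, 10, 9, 4, 11, 12, 6]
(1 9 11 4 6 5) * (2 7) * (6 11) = (1 9 6 5)(2 7)(4 11) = [0, 9, 7, 3, 11, 1, 5, 2, 8, 6, 10, 4]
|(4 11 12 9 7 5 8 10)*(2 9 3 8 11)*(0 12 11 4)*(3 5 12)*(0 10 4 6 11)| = |(0 3 8 4 2 9 7 12 5 6 11)| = 11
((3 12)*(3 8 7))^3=(3 7 8 12)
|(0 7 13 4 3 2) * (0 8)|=|(0 7 13 4 3 2 8)|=7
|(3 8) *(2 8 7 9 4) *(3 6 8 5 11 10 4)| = |(2 5 11 10 4)(3 7 9)(6 8)| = 30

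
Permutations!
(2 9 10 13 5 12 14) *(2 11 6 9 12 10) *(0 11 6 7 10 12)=(0 11 7 10 13 5 12 14 6 9 2)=[11, 1, 0, 3, 4, 12, 9, 10, 8, 2, 13, 7, 14, 5, 6]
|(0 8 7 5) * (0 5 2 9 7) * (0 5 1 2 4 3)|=|(0 8 5 1 2 9 7 4 3)|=9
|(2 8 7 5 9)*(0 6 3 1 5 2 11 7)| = |(0 6 3 1 5 9 11 7 2 8)| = 10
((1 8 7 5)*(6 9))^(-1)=(1 5 7 8)(6 9)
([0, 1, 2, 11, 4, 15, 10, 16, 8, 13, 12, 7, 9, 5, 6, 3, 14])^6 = [0, 1, 2, 10, 4, 14, 15, 9, 8, 7, 3, 12, 11, 16, 5, 6, 13]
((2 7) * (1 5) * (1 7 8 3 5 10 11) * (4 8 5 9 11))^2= (1 4 3 11 10 8 9)(2 7 5)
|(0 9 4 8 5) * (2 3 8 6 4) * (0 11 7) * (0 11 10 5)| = |(0 9 2 3 8)(4 6)(5 10)(7 11)| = 10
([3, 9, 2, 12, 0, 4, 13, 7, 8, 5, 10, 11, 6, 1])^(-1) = (0 4 5 9 1 13 6 12 3)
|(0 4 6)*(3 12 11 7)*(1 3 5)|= 6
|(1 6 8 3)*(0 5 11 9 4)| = 20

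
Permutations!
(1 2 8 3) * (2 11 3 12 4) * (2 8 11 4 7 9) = (1 4 8 12 7 9 2 11 3) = [0, 4, 11, 1, 8, 5, 6, 9, 12, 2, 10, 3, 7]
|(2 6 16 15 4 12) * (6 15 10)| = 12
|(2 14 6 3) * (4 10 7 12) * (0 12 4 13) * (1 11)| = 12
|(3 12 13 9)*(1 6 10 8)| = |(1 6 10 8)(3 12 13 9)| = 4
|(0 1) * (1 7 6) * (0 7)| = 3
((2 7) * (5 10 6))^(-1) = ((2 7)(5 10 6))^(-1) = (2 7)(5 6 10)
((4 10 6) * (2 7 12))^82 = ((2 7 12)(4 10 6))^82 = (2 7 12)(4 10 6)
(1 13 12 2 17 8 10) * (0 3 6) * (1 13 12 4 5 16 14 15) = (0 3 6)(1 12 2 17 8 10 13 4 5 16 14 15) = [3, 12, 17, 6, 5, 16, 0, 7, 10, 9, 13, 11, 2, 4, 15, 1, 14, 8]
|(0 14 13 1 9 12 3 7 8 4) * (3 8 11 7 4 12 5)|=|(0 14 13 1 9 5 3 4)(7 11)(8 12)|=8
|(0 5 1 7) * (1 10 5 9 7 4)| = 6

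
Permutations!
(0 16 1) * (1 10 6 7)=(0 16 10 6 7 1)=[16, 0, 2, 3, 4, 5, 7, 1, 8, 9, 6, 11, 12, 13, 14, 15, 10]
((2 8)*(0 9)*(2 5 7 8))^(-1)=((0 9)(5 7 8))^(-1)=(0 9)(5 8 7)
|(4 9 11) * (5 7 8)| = |(4 9 11)(5 7 8)| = 3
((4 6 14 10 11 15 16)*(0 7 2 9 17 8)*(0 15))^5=((0 7 2 9 17 8 15 16 4 6 14 10 11))^5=(0 8 14 2 16 11 17 6 7 15 10 9 4)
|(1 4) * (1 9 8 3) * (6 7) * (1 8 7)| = 10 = |(1 4 9 7 6)(3 8)|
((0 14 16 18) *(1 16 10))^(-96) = ((0 14 10 1 16 18))^(-96) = (18)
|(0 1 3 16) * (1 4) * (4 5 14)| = 7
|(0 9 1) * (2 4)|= |(0 9 1)(2 4)|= 6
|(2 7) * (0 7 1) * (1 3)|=5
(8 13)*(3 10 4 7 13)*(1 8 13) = (13)(1 8 3 10 4 7) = [0, 8, 2, 10, 7, 5, 6, 1, 3, 9, 4, 11, 12, 13]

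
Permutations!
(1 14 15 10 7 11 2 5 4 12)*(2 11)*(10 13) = (1 14 15 13 10 7 2 5 4 12) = [0, 14, 5, 3, 12, 4, 6, 2, 8, 9, 7, 11, 1, 10, 15, 13]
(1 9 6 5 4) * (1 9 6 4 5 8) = (1 6 8)(4 9) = [0, 6, 2, 3, 9, 5, 8, 7, 1, 4]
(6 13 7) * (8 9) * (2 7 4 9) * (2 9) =(2 7 6 13 4)(8 9) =[0, 1, 7, 3, 2, 5, 13, 6, 9, 8, 10, 11, 12, 4]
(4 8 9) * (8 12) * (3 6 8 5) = (3 6 8 9 4 12 5) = [0, 1, 2, 6, 12, 3, 8, 7, 9, 4, 10, 11, 5]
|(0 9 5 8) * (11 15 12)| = 12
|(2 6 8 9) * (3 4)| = 4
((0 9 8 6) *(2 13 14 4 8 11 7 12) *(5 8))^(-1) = ((0 9 11 7 12 2 13 14 4 5 8 6))^(-1) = (0 6 8 5 4 14 13 2 12 7 11 9)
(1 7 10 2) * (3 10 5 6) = (1 7 5 6 3 10 2) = [0, 7, 1, 10, 4, 6, 3, 5, 8, 9, 2]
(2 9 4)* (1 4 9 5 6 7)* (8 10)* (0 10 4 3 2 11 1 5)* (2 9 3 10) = (0 2)(1 10 8 4 11)(3 9)(5 6 7) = [2, 10, 0, 9, 11, 6, 7, 5, 4, 3, 8, 1]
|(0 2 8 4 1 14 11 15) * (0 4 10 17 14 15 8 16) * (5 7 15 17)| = 30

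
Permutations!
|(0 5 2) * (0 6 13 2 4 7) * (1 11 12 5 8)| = |(0 8 1 11 12 5 4 7)(2 6 13)| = 24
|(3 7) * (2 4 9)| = |(2 4 9)(3 7)| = 6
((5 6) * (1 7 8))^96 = ((1 7 8)(5 6))^96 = (8)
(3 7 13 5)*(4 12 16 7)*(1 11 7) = (1 11 7 13 5 3 4 12 16) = [0, 11, 2, 4, 12, 3, 6, 13, 8, 9, 10, 7, 16, 5, 14, 15, 1]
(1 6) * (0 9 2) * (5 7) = (0 9 2)(1 6)(5 7) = [9, 6, 0, 3, 4, 7, 1, 5, 8, 2]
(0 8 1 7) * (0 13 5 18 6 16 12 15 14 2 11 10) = (0 8 1 7 13 5 18 6 16 12 15 14 2 11 10) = [8, 7, 11, 3, 4, 18, 16, 13, 1, 9, 0, 10, 15, 5, 2, 14, 12, 17, 6]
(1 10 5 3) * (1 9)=(1 10 5 3 9)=[0, 10, 2, 9, 4, 3, 6, 7, 8, 1, 5]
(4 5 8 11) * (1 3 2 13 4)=(1 3 2 13 4 5 8 11)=[0, 3, 13, 2, 5, 8, 6, 7, 11, 9, 10, 1, 12, 4]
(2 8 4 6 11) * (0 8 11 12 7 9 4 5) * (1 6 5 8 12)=(0 12 7 9 4 5)(1 6)(2 11)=[12, 6, 11, 3, 5, 0, 1, 9, 8, 4, 10, 2, 7]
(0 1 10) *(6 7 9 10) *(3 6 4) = (0 1 4 3 6 7 9 10) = [1, 4, 2, 6, 3, 5, 7, 9, 8, 10, 0]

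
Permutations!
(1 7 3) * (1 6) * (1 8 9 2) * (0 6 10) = (0 6 8 9 2 1 7 3 10) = [6, 7, 1, 10, 4, 5, 8, 3, 9, 2, 0]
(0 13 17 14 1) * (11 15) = (0 13 17 14 1)(11 15) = [13, 0, 2, 3, 4, 5, 6, 7, 8, 9, 10, 15, 12, 17, 1, 11, 16, 14]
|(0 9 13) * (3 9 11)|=|(0 11 3 9 13)|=5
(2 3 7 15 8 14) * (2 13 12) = (2 3 7 15 8 14 13 12) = [0, 1, 3, 7, 4, 5, 6, 15, 14, 9, 10, 11, 2, 12, 13, 8]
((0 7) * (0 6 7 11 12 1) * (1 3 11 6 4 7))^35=((0 6 1)(3 11 12)(4 7))^35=(0 1 6)(3 12 11)(4 7)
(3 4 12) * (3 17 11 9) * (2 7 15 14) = (2 7 15 14)(3 4 12 17 11 9) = [0, 1, 7, 4, 12, 5, 6, 15, 8, 3, 10, 9, 17, 13, 2, 14, 16, 11]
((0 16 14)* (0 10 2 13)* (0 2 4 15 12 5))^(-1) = (0 5 12 15 4 10 14 16)(2 13)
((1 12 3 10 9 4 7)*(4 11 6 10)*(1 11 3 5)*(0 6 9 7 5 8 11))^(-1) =((0 6 10 7)(1 12 8 11 9 3 4 5))^(-1) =(0 7 10 6)(1 5 4 3 9 11 8 12)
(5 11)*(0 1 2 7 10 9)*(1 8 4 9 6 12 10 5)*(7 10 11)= (0 8 4 9)(1 2 10 6 12 11)(5 7)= [8, 2, 10, 3, 9, 7, 12, 5, 4, 0, 6, 1, 11]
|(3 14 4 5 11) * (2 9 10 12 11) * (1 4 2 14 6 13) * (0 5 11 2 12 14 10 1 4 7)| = |(0 5 10 14 12 2 9 1 7)(3 6 13 4 11)| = 45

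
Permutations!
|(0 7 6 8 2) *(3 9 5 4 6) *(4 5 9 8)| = |(9)(0 7 3 8 2)(4 6)| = 10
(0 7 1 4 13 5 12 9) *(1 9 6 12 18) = (0 7 9)(1 4 13 5 18)(6 12) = [7, 4, 2, 3, 13, 18, 12, 9, 8, 0, 10, 11, 6, 5, 14, 15, 16, 17, 1]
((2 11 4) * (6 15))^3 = (6 15)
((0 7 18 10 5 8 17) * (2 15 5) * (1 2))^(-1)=((0 7 18 10 1 2 15 5 8 17))^(-1)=(0 17 8 5 15 2 1 10 18 7)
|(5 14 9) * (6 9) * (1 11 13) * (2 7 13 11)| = 4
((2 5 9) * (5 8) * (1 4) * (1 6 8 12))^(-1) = ((1 4 6 8 5 9 2 12))^(-1) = (1 12 2 9 5 8 6 4)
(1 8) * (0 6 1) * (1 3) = (0 6 3 1 8) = [6, 8, 2, 1, 4, 5, 3, 7, 0]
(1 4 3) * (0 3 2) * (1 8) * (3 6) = (0 6 3 8 1 4 2) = [6, 4, 0, 8, 2, 5, 3, 7, 1]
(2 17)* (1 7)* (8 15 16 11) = (1 7)(2 17)(8 15 16 11) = [0, 7, 17, 3, 4, 5, 6, 1, 15, 9, 10, 8, 12, 13, 14, 16, 11, 2]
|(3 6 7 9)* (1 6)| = 5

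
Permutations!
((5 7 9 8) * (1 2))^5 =(1 2)(5 7 9 8)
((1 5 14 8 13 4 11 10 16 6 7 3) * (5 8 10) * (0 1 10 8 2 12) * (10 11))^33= ((0 1 2 12)(3 11 5 14 8 13 4 10 16 6 7))^33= (16)(0 1 2 12)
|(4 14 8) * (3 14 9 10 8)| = 4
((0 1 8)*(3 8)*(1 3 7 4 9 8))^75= ((0 3 1 7 4 9 8))^75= (0 9 7 3 8 4 1)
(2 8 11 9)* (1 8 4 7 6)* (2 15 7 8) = [0, 2, 4, 3, 8, 5, 1, 6, 11, 15, 10, 9, 12, 13, 14, 7] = (1 2 4 8 11 9 15 7 6)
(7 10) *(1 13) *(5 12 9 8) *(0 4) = (0 4)(1 13)(5 12 9 8)(7 10) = [4, 13, 2, 3, 0, 12, 6, 10, 5, 8, 7, 11, 9, 1]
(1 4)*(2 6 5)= (1 4)(2 6 5)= [0, 4, 6, 3, 1, 2, 5]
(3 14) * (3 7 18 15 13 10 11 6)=(3 14 7 18 15 13 10 11 6)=[0, 1, 2, 14, 4, 5, 3, 18, 8, 9, 11, 6, 12, 10, 7, 13, 16, 17, 15]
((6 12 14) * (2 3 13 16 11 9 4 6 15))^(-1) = (2 15 14 12 6 4 9 11 16 13 3) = ((2 3 13 16 11 9 4 6 12 14 15))^(-1)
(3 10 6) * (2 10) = (2 10 6 3) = [0, 1, 10, 2, 4, 5, 3, 7, 8, 9, 6]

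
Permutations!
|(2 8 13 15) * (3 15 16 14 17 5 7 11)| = |(2 8 13 16 14 17 5 7 11 3 15)| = 11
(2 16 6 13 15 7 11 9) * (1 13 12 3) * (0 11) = [11, 13, 16, 1, 4, 5, 12, 0, 8, 2, 10, 9, 3, 15, 14, 7, 6] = (0 11 9 2 16 6 12 3 1 13 15 7)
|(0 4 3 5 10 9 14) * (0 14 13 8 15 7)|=10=|(0 4 3 5 10 9 13 8 15 7)|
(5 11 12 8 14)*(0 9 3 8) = (0 9 3 8 14 5 11 12) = [9, 1, 2, 8, 4, 11, 6, 7, 14, 3, 10, 12, 0, 13, 5]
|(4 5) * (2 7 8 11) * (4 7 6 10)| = |(2 6 10 4 5 7 8 11)| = 8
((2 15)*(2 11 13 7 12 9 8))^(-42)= ((2 15 11 13 7 12 9 8))^(-42)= (2 9 7 11)(8 12 13 15)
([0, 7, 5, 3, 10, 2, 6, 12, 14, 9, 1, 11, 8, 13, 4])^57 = [0, 7, 5, 3, 10, 2, 6, 12, 14, 9, 1, 11, 8, 13, 4]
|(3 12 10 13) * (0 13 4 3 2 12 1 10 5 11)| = 12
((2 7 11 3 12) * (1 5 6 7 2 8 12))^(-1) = (1 3 11 7 6 5)(8 12)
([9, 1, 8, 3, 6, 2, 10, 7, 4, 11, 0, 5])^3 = (0 5 4)(2 6 9)(8 10 11)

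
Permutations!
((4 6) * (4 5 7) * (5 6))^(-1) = (4 7 5)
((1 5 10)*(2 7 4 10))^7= (1 5 2 7 4 10)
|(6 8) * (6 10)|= |(6 8 10)|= 3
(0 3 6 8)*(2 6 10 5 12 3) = (0 2 6 8)(3 10 5 12) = [2, 1, 6, 10, 4, 12, 8, 7, 0, 9, 5, 11, 3]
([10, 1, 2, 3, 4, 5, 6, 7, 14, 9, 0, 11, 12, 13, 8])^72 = [0, 1, 2, 3, 4, 5, 6, 7, 8, 9, 10, 11, 12, 13, 14]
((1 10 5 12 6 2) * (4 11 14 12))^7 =(1 6 14 4 10 2 12 11 5)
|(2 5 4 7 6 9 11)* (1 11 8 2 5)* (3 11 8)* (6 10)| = |(1 8 2)(3 11 5 4 7 10 6 9)| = 24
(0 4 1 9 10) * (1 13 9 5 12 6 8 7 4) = (0 1 5 12 6 8 7 4 13 9 10) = [1, 5, 2, 3, 13, 12, 8, 4, 7, 10, 0, 11, 6, 9]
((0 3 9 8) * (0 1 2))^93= (0 8)(1 3)(2 9)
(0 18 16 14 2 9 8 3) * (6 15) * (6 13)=(0 18 16 14 2 9 8 3)(6 15 13)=[18, 1, 9, 0, 4, 5, 15, 7, 3, 8, 10, 11, 12, 6, 2, 13, 14, 17, 16]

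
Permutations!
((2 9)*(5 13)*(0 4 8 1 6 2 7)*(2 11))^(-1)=((0 4 8 1 6 11 2 9 7)(5 13))^(-1)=(0 7 9 2 11 6 1 8 4)(5 13)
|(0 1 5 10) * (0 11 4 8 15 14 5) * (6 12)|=14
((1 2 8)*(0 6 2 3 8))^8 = (0 2 6)(1 8 3)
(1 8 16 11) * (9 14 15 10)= (1 8 16 11)(9 14 15 10)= [0, 8, 2, 3, 4, 5, 6, 7, 16, 14, 9, 1, 12, 13, 15, 10, 11]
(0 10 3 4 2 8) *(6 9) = [10, 1, 8, 4, 2, 5, 9, 7, 0, 6, 3] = (0 10 3 4 2 8)(6 9)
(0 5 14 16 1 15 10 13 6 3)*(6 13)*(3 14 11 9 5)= [3, 15, 2, 0, 4, 11, 14, 7, 8, 5, 6, 9, 12, 13, 16, 10, 1]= (0 3)(1 15 10 6 14 16)(5 11 9)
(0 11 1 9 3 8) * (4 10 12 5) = (0 11 1 9 3 8)(4 10 12 5) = [11, 9, 2, 8, 10, 4, 6, 7, 0, 3, 12, 1, 5]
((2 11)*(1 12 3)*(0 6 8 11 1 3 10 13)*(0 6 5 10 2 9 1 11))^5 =(0 8 6 13 10 5)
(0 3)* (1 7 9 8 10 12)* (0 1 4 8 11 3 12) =(0 12 4 8 10)(1 7 9 11 3) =[12, 7, 2, 1, 8, 5, 6, 9, 10, 11, 0, 3, 4]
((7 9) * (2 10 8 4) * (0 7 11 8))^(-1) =((0 7 9 11 8 4 2 10))^(-1) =(0 10 2 4 8 11 9 7)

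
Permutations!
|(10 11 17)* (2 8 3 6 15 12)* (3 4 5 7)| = 9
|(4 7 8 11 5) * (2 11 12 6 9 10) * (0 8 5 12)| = 6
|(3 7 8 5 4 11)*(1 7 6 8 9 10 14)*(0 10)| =6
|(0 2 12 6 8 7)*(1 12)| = 7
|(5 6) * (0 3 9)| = |(0 3 9)(5 6)| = 6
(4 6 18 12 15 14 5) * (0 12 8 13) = (0 12 15 14 5 4 6 18 8 13) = [12, 1, 2, 3, 6, 4, 18, 7, 13, 9, 10, 11, 15, 0, 5, 14, 16, 17, 8]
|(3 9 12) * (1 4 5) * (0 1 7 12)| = 8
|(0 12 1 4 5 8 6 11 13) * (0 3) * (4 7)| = 11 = |(0 12 1 7 4 5 8 6 11 13 3)|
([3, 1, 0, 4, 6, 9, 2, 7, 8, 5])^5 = [0, 1, 2, 3, 4, 9, 6, 7, 8, 5]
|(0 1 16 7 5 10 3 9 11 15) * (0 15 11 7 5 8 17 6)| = 11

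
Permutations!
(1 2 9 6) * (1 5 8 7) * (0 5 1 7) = (0 5 8)(1 2 9 6) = [5, 2, 9, 3, 4, 8, 1, 7, 0, 6]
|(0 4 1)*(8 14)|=6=|(0 4 1)(8 14)|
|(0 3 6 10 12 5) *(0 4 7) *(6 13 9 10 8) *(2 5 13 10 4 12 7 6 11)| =|(0 3 10 7)(2 5 12 13 9 4 6 8 11)| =36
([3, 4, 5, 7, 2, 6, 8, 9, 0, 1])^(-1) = (0 8 6 5 2 4 1 9 7 3)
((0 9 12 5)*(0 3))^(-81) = (0 3 5 12 9)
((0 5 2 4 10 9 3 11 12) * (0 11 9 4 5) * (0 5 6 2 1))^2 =((0 5 1)(2 6)(3 9)(4 10)(11 12))^2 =(12)(0 1 5)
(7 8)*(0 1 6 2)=[1, 6, 0, 3, 4, 5, 2, 8, 7]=(0 1 6 2)(7 8)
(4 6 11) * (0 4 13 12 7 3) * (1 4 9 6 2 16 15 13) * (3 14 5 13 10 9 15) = [15, 4, 16, 0, 2, 13, 11, 14, 8, 6, 9, 1, 7, 12, 5, 10, 3] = (0 15 10 9 6 11 1 4 2 16 3)(5 13 12 7 14)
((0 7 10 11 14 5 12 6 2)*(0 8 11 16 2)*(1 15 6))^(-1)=(0 6 15 1 12 5 14 11 8 2 16 10 7)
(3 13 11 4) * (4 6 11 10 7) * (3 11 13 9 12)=(3 9 12)(4 11 6 13 10 7)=[0, 1, 2, 9, 11, 5, 13, 4, 8, 12, 7, 6, 3, 10]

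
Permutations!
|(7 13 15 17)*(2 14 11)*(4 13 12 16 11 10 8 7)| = 8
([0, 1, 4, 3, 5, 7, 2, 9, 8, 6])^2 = [0, 1, 5, 3, 7, 9, 4, 6, 8, 2]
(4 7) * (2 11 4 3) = [0, 1, 11, 2, 7, 5, 6, 3, 8, 9, 10, 4] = (2 11 4 7 3)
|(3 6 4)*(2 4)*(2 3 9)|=|(2 4 9)(3 6)|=6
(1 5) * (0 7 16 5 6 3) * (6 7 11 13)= (0 11 13 6 3)(1 7 16 5)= [11, 7, 2, 0, 4, 1, 3, 16, 8, 9, 10, 13, 12, 6, 14, 15, 5]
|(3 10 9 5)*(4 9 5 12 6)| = 12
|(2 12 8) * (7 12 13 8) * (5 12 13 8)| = 4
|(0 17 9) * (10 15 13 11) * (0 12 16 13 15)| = 8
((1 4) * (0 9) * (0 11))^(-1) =((0 9 11)(1 4))^(-1) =(0 11 9)(1 4)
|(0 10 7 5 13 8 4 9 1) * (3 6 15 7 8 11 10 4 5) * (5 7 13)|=|(0 4 9 1)(3 6 15 13 11 10 8 7)|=8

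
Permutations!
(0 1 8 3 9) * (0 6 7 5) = (0 1 8 3 9 6 7 5) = [1, 8, 2, 9, 4, 0, 7, 5, 3, 6]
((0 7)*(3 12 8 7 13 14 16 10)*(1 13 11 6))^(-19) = (0 14 8 1 3 11 16 7 13 12 6 10)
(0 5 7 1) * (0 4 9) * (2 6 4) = (0 5 7 1 2 6 4 9) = [5, 2, 6, 3, 9, 7, 4, 1, 8, 0]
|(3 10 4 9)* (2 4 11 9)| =4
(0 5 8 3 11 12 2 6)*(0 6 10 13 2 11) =(0 5 8 3)(2 10 13)(11 12) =[5, 1, 10, 0, 4, 8, 6, 7, 3, 9, 13, 12, 11, 2]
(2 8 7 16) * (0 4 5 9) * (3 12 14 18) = (0 4 5 9)(2 8 7 16)(3 12 14 18) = [4, 1, 8, 12, 5, 9, 6, 16, 7, 0, 10, 11, 14, 13, 18, 15, 2, 17, 3]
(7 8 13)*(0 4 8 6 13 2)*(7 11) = (0 4 8 2)(6 13 11 7) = [4, 1, 0, 3, 8, 5, 13, 6, 2, 9, 10, 7, 12, 11]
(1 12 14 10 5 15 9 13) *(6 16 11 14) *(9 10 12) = [0, 9, 2, 3, 4, 15, 16, 7, 8, 13, 5, 14, 6, 1, 12, 10, 11] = (1 9 13)(5 15 10)(6 16 11 14 12)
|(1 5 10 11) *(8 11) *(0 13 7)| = |(0 13 7)(1 5 10 8 11)| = 15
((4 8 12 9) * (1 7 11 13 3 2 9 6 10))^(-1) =((1 7 11 13 3 2 9 4 8 12 6 10))^(-1) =(1 10 6 12 8 4 9 2 3 13 11 7)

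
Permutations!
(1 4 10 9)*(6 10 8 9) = (1 4 8 9)(6 10) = [0, 4, 2, 3, 8, 5, 10, 7, 9, 1, 6]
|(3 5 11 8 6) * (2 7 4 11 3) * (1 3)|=6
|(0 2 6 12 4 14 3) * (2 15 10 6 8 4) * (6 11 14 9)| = |(0 15 10 11 14 3)(2 8 4 9 6 12)| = 6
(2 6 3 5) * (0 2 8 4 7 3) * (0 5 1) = [2, 0, 6, 1, 7, 8, 5, 3, 4] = (0 2 6 5 8 4 7 3 1)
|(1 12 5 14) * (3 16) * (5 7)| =10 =|(1 12 7 5 14)(3 16)|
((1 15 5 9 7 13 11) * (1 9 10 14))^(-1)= ((1 15 5 10 14)(7 13 11 9))^(-1)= (1 14 10 5 15)(7 9 11 13)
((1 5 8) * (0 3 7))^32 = ((0 3 7)(1 5 8))^32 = (0 7 3)(1 8 5)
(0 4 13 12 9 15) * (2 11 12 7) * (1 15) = (0 4 13 7 2 11 12 9 1 15) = [4, 15, 11, 3, 13, 5, 6, 2, 8, 1, 10, 12, 9, 7, 14, 0]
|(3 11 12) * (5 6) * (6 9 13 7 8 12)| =|(3 11 6 5 9 13 7 8 12)| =9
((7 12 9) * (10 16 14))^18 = (16)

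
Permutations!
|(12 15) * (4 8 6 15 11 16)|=7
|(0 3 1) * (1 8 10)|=5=|(0 3 8 10 1)|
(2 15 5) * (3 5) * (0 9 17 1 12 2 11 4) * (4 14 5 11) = (0 9 17 1 12 2 15 3 11 14 5 4) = [9, 12, 15, 11, 0, 4, 6, 7, 8, 17, 10, 14, 2, 13, 5, 3, 16, 1]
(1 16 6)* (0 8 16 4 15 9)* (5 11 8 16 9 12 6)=(0 16 5 11 8 9)(1 4 15 12 6)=[16, 4, 2, 3, 15, 11, 1, 7, 9, 0, 10, 8, 6, 13, 14, 12, 5]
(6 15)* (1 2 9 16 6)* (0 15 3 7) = (0 15 1 2 9 16 6 3 7) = [15, 2, 9, 7, 4, 5, 3, 0, 8, 16, 10, 11, 12, 13, 14, 1, 6]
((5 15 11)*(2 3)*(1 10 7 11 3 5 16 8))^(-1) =((1 10 7 11 16 8)(2 5 15 3))^(-1) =(1 8 16 11 7 10)(2 3 15 5)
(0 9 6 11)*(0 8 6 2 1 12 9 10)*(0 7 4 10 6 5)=(0 6 11 8 5)(1 12 9 2)(4 10 7)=[6, 12, 1, 3, 10, 0, 11, 4, 5, 2, 7, 8, 9]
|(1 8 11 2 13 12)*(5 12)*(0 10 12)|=9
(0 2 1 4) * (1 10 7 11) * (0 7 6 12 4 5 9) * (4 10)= (0 2 4 7 11 1 5 9)(6 12 10)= [2, 5, 4, 3, 7, 9, 12, 11, 8, 0, 6, 1, 10]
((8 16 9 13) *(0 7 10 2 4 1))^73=(0 7 10 2 4 1)(8 16 9 13)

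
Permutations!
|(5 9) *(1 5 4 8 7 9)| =|(1 5)(4 8 7 9)| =4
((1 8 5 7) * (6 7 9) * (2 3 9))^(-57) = (1 7 6 9 3 2 5 8)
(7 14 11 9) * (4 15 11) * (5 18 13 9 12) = (4 15 11 12 5 18 13 9 7 14) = [0, 1, 2, 3, 15, 18, 6, 14, 8, 7, 10, 12, 5, 9, 4, 11, 16, 17, 13]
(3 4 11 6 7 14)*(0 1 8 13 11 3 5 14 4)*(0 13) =(0 1 8)(3 13 11 6 7 4)(5 14) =[1, 8, 2, 13, 3, 14, 7, 4, 0, 9, 10, 6, 12, 11, 5]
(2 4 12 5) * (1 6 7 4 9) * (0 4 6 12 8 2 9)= [4, 12, 0, 3, 8, 9, 7, 6, 2, 1, 10, 11, 5]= (0 4 8 2)(1 12 5 9)(6 7)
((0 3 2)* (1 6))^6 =(6)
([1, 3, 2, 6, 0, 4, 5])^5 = (0 4 5 6 3 1)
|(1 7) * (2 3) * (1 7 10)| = |(1 10)(2 3)| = 2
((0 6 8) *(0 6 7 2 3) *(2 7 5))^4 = (8)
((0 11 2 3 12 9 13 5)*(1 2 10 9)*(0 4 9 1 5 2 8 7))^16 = (0 8 10)(1 11 7)(2 12 4 13 3 5 9)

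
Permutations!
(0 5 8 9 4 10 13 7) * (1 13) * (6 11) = (0 5 8 9 4 10 1 13 7)(6 11) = [5, 13, 2, 3, 10, 8, 11, 0, 9, 4, 1, 6, 12, 7]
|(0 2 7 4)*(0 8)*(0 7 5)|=|(0 2 5)(4 8 7)|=3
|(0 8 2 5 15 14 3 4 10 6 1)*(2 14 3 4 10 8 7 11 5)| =|(0 7 11 5 15 3 10 6 1)(4 8 14)| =9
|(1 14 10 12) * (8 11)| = 4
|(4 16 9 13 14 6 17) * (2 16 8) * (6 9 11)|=21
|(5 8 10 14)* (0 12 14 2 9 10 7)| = |(0 12 14 5 8 7)(2 9 10)| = 6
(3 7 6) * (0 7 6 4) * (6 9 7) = (0 6 3 9 7 4) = [6, 1, 2, 9, 0, 5, 3, 4, 8, 7]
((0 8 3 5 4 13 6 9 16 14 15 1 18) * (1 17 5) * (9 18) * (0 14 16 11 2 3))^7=(0 8)(1 11 3 9 2)(4 5 17 15 14 18 6 13)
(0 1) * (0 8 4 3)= (0 1 8 4 3)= [1, 8, 2, 0, 3, 5, 6, 7, 4]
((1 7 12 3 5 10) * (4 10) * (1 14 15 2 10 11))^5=(1 4 3 7 11 5 12)(2 10 14 15)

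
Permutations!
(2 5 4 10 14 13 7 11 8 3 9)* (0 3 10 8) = (0 3 9 2 5 4 8 10 14 13 7 11) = [3, 1, 5, 9, 8, 4, 6, 11, 10, 2, 14, 0, 12, 7, 13]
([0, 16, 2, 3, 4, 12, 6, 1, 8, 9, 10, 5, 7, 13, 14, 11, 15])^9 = [0, 15, 2, 3, 4, 7, 6, 16, 8, 9, 10, 12, 1, 13, 14, 5, 11]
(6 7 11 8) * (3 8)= [0, 1, 2, 8, 4, 5, 7, 11, 6, 9, 10, 3]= (3 8 6 7 11)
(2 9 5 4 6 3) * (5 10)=(2 9 10 5 4 6 3)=[0, 1, 9, 2, 6, 4, 3, 7, 8, 10, 5]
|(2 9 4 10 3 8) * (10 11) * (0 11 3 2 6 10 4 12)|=10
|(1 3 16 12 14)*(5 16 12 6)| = 12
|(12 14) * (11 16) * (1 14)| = 6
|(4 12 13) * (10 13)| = 4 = |(4 12 10 13)|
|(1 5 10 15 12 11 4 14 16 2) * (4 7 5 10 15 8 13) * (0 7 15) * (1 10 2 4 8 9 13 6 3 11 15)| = 18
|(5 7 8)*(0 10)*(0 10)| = |(10)(5 7 8)| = 3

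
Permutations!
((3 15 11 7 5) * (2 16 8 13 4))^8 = (2 13 16 4 8)(3 7 15 5 11)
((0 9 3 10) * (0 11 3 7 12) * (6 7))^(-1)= ((0 9 6 7 12)(3 10 11))^(-1)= (0 12 7 6 9)(3 11 10)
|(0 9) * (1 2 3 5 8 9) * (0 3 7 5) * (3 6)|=|(0 1 2 7 5 8 9 6 3)|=9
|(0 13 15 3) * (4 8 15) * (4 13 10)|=6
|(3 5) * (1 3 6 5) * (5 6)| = |(6)(1 3)| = 2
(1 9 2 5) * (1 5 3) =(1 9 2 3) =[0, 9, 3, 1, 4, 5, 6, 7, 8, 2]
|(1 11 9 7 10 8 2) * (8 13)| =8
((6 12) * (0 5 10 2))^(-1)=(0 2 10 5)(6 12)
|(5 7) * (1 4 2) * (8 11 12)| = |(1 4 2)(5 7)(8 11 12)| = 6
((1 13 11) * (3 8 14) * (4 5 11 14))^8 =(14)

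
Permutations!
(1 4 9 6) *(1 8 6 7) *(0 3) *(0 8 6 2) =[3, 4, 0, 8, 9, 5, 6, 1, 2, 7] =(0 3 8 2)(1 4 9 7)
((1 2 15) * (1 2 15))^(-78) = (15)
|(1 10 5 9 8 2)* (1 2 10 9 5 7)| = 5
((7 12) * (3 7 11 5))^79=(3 5 11 12 7)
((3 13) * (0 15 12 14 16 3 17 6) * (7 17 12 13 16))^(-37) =((0 15 13 12 14 7 17 6)(3 16))^(-37) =(0 12 17 15 14 6 13 7)(3 16)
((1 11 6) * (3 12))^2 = (12)(1 6 11)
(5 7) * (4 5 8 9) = (4 5 7 8 9) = [0, 1, 2, 3, 5, 7, 6, 8, 9, 4]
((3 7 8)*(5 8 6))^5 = ((3 7 6 5 8))^5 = (8)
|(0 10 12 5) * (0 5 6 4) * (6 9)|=|(0 10 12 9 6 4)|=6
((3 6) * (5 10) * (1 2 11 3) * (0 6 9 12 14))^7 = ((0 6 1 2 11 3 9 12 14)(5 10))^7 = (0 12 3 2 6 14 9 11 1)(5 10)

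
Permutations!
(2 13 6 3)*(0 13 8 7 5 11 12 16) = [13, 1, 8, 2, 4, 11, 3, 5, 7, 9, 10, 12, 16, 6, 14, 15, 0] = (0 13 6 3 2 8 7 5 11 12 16)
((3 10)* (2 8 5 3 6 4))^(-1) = (2 4 6 10 3 5 8)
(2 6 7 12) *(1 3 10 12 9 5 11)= (1 3 10 12 2 6 7 9 5 11)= [0, 3, 6, 10, 4, 11, 7, 9, 8, 5, 12, 1, 2]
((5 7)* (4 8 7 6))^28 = (4 5 8 6 7)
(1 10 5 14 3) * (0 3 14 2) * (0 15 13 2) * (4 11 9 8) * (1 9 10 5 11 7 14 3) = [1, 5, 15, 9, 7, 0, 6, 14, 4, 8, 11, 10, 12, 2, 3, 13] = (0 1 5)(2 15 13)(3 9 8 4 7 14)(10 11)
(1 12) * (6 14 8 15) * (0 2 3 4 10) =[2, 12, 3, 4, 10, 5, 14, 7, 15, 9, 0, 11, 1, 13, 8, 6] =(0 2 3 4 10)(1 12)(6 14 8 15)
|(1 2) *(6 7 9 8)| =4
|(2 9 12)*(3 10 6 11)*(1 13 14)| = |(1 13 14)(2 9 12)(3 10 6 11)| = 12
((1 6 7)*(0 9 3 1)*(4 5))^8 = ((0 9 3 1 6 7)(4 5))^8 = (0 3 6)(1 7 9)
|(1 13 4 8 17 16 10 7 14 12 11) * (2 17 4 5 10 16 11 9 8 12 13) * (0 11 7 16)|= 44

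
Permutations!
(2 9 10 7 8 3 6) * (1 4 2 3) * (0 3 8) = (0 3 6 8 1 4 2 9 10 7) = [3, 4, 9, 6, 2, 5, 8, 0, 1, 10, 7]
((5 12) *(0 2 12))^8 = ((0 2 12 5))^8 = (12)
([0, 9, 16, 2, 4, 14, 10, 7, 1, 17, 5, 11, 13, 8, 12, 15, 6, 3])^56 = (1 2 5 8 3 10 13 17 6 12 9 16 14)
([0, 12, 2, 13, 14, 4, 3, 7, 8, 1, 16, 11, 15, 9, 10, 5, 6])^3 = [0, 5, 2, 1, 16, 10, 9, 7, 8, 15, 3, 11, 4, 12, 6, 14, 13]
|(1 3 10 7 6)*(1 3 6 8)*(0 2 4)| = 6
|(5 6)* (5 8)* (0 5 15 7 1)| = 7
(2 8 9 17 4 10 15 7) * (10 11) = (2 8 9 17 4 11 10 15 7) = [0, 1, 8, 3, 11, 5, 6, 2, 9, 17, 15, 10, 12, 13, 14, 7, 16, 4]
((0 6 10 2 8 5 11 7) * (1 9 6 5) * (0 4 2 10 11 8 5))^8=(1 8 5 2 4 7 11 6 9)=((1 9 6 11 7 4 2 5 8))^8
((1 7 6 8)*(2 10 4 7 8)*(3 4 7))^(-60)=((1 8)(2 10 7 6)(3 4))^(-60)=(10)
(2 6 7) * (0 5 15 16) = (0 5 15 16)(2 6 7) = [5, 1, 6, 3, 4, 15, 7, 2, 8, 9, 10, 11, 12, 13, 14, 16, 0]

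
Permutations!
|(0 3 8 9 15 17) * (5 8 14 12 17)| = 20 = |(0 3 14 12 17)(5 8 9 15)|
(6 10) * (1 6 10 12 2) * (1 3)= [0, 6, 3, 1, 4, 5, 12, 7, 8, 9, 10, 11, 2]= (1 6 12 2 3)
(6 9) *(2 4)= [0, 1, 4, 3, 2, 5, 9, 7, 8, 6]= (2 4)(6 9)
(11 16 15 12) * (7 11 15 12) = (7 11 16 12 15) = [0, 1, 2, 3, 4, 5, 6, 11, 8, 9, 10, 16, 15, 13, 14, 7, 12]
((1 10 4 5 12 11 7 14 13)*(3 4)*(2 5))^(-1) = ((1 10 3 4 2 5 12 11 7 14 13))^(-1) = (1 13 14 7 11 12 5 2 4 3 10)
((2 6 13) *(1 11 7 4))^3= (13)(1 4 7 11)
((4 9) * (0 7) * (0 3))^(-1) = ((0 7 3)(4 9))^(-1) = (0 3 7)(4 9)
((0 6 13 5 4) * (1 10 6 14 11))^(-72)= (14)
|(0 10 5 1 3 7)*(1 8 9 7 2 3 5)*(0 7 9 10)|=4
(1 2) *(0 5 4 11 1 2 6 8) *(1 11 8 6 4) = (11)(0 5 1 4 8) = [5, 4, 2, 3, 8, 1, 6, 7, 0, 9, 10, 11]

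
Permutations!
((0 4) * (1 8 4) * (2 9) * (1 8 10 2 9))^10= ((0 8 4)(1 10 2))^10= (0 8 4)(1 10 2)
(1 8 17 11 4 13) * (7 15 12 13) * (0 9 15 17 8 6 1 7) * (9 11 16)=[11, 6, 2, 3, 0, 5, 1, 17, 8, 15, 10, 4, 13, 7, 14, 12, 9, 16]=(0 11 4)(1 6)(7 17 16 9 15 12 13)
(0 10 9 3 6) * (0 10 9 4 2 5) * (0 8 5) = [9, 1, 0, 6, 2, 8, 10, 7, 5, 3, 4] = (0 9 3 6 10 4 2)(5 8)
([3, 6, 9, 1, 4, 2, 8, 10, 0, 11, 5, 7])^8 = [6, 0, 11, 8, 4, 9, 3, 5, 1, 7, 2, 10]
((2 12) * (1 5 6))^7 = ((1 5 6)(2 12))^7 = (1 5 6)(2 12)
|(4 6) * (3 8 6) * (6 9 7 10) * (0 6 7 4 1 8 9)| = |(0 6 1 8)(3 9 4)(7 10)| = 12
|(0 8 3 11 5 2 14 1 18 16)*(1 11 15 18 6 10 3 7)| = |(0 8 7 1 6 10 3 15 18 16)(2 14 11 5)| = 20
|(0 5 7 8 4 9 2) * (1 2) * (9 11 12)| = 10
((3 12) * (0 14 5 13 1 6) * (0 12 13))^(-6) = (14)(1 13 3 12 6)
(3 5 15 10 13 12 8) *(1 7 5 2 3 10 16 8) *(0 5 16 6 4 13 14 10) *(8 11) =(0 5 15 6 4 13 12 1 7 16 11 8)(2 3)(10 14) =[5, 7, 3, 2, 13, 15, 4, 16, 0, 9, 14, 8, 1, 12, 10, 6, 11]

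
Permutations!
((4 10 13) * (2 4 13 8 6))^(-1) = (13)(2 6 8 10 4)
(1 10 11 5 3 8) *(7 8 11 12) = (1 10 12 7 8)(3 11 5) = [0, 10, 2, 11, 4, 3, 6, 8, 1, 9, 12, 5, 7]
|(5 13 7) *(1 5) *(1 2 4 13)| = |(1 5)(2 4 13 7)| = 4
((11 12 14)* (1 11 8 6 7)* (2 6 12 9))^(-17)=(1 11 9 2 6 7)(8 12 14)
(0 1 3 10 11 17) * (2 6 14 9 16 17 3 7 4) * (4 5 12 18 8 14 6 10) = (0 1 7 5 12 18 8 14 9 16 17)(2 10 11 3 4) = [1, 7, 10, 4, 2, 12, 6, 5, 14, 16, 11, 3, 18, 13, 9, 15, 17, 0, 8]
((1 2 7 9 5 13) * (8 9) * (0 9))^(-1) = (0 8 7 2 1 13 5 9)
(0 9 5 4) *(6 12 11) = [9, 1, 2, 3, 0, 4, 12, 7, 8, 5, 10, 6, 11] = (0 9 5 4)(6 12 11)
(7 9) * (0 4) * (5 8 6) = (0 4)(5 8 6)(7 9) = [4, 1, 2, 3, 0, 8, 5, 9, 6, 7]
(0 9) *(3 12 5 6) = (0 9)(3 12 5 6) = [9, 1, 2, 12, 4, 6, 3, 7, 8, 0, 10, 11, 5]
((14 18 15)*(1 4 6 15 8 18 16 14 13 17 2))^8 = (18)(1 4 6 15 13 17 2)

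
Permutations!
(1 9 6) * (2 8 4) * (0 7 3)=[7, 9, 8, 0, 2, 5, 1, 3, 4, 6]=(0 7 3)(1 9 6)(2 8 4)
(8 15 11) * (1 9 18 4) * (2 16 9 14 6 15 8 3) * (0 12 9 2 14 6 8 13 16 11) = [12, 6, 11, 14, 1, 5, 15, 7, 13, 18, 10, 3, 9, 16, 8, 0, 2, 17, 4] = (0 12 9 18 4 1 6 15)(2 11 3 14 8 13 16)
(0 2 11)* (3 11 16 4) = (0 2 16 4 3 11) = [2, 1, 16, 11, 3, 5, 6, 7, 8, 9, 10, 0, 12, 13, 14, 15, 4]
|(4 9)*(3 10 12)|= 6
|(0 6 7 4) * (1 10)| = |(0 6 7 4)(1 10)| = 4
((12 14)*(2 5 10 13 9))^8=((2 5 10 13 9)(12 14))^8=(14)(2 13 5 9 10)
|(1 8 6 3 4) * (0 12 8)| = |(0 12 8 6 3 4 1)| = 7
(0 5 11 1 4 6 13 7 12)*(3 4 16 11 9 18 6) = (0 5 9 18 6 13 7 12)(1 16 11)(3 4) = [5, 16, 2, 4, 3, 9, 13, 12, 8, 18, 10, 1, 0, 7, 14, 15, 11, 17, 6]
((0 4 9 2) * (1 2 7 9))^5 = ((0 4 1 2)(7 9))^5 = (0 4 1 2)(7 9)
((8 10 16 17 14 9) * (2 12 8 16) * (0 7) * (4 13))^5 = ((0 7)(2 12 8 10)(4 13)(9 16 17 14))^5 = (0 7)(2 12 8 10)(4 13)(9 16 17 14)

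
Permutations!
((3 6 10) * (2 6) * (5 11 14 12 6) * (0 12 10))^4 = ((0 12 6)(2 5 11 14 10 3))^4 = (0 12 6)(2 10 11)(3 14 5)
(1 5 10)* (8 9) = (1 5 10)(8 9) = [0, 5, 2, 3, 4, 10, 6, 7, 9, 8, 1]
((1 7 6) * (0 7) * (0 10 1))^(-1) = (0 6 7)(1 10)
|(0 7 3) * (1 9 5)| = 3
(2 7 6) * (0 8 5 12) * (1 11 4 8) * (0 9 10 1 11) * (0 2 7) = (0 11 4 8 5 12 9 10 1 2)(6 7) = [11, 2, 0, 3, 8, 12, 7, 6, 5, 10, 1, 4, 9]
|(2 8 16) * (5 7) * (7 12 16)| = 6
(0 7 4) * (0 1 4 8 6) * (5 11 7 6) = (0 6)(1 4)(5 11 7 8) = [6, 4, 2, 3, 1, 11, 0, 8, 5, 9, 10, 7]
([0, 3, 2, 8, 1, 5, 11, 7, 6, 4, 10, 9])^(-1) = [0, 4, 2, 1, 9, 5, 8, 7, 3, 11, 10, 6]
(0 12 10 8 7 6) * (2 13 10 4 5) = (0 12 4 5 2 13 10 8 7 6) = [12, 1, 13, 3, 5, 2, 0, 6, 7, 9, 8, 11, 4, 10]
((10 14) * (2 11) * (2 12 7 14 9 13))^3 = ((2 11 12 7 14 10 9 13))^3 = (2 7 9 11 14 13 12 10)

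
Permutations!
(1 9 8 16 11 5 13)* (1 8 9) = (5 13 8 16 11) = [0, 1, 2, 3, 4, 13, 6, 7, 16, 9, 10, 5, 12, 8, 14, 15, 11]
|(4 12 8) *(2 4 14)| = |(2 4 12 8 14)| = 5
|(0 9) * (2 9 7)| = 4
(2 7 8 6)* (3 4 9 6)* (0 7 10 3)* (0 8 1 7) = [0, 7, 10, 4, 9, 5, 2, 1, 8, 6, 3] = (1 7)(2 10 3 4 9 6)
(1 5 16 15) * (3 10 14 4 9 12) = (1 5 16 15)(3 10 14 4 9 12) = [0, 5, 2, 10, 9, 16, 6, 7, 8, 12, 14, 11, 3, 13, 4, 1, 15]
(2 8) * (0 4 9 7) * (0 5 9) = (0 4)(2 8)(5 9 7) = [4, 1, 8, 3, 0, 9, 6, 5, 2, 7]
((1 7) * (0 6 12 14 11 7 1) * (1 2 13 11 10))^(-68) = ((0 6 12 14 10 1 2 13 11 7))^(-68) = (0 12 10 2 11)(1 13 7 6 14)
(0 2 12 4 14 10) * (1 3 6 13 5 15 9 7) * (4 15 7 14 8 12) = (0 2 4 8 12 15 9 14 10)(1 3 6 13 5 7) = [2, 3, 4, 6, 8, 7, 13, 1, 12, 14, 0, 11, 15, 5, 10, 9]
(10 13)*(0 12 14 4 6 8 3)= [12, 1, 2, 0, 6, 5, 8, 7, 3, 9, 13, 11, 14, 10, 4]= (0 12 14 4 6 8 3)(10 13)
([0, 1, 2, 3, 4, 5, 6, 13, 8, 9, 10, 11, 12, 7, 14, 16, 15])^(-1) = (7 13)(15 16)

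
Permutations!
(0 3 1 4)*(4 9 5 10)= (0 3 1 9 5 10 4)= [3, 9, 2, 1, 0, 10, 6, 7, 8, 5, 4]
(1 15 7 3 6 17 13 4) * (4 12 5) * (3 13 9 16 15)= (1 3 6 17 9 16 15 7 13 12 5 4)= [0, 3, 2, 6, 1, 4, 17, 13, 8, 16, 10, 11, 5, 12, 14, 7, 15, 9]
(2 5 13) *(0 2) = (0 2 5 13) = [2, 1, 5, 3, 4, 13, 6, 7, 8, 9, 10, 11, 12, 0]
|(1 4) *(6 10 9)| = 6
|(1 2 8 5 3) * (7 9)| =|(1 2 8 5 3)(7 9)| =10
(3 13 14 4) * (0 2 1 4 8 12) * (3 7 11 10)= (0 2 1 4 7 11 10 3 13 14 8 12)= [2, 4, 1, 13, 7, 5, 6, 11, 12, 9, 3, 10, 0, 14, 8]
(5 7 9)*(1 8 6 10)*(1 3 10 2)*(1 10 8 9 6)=(1 9 5 7 6 2 10 3 8)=[0, 9, 10, 8, 4, 7, 2, 6, 1, 5, 3]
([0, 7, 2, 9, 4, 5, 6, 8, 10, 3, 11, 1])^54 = [0, 11, 2, 3, 4, 5, 6, 1, 7, 9, 8, 10]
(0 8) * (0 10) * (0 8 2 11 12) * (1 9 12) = (0 2 11 1 9 12)(8 10) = [2, 9, 11, 3, 4, 5, 6, 7, 10, 12, 8, 1, 0]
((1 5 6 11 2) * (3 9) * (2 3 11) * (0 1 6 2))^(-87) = (11)(0 2 1 6 5) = ((0 1 5 2 6)(3 9 11))^(-87)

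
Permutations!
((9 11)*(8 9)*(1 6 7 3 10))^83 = (1 3 6 10 7)(8 11 9)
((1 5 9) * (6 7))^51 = (9)(6 7)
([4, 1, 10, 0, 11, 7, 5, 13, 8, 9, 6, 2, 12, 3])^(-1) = (0 3 13 7 5 6 10 2 11 4)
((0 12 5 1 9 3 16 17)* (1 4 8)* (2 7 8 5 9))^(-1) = (0 17 16 3 9 12)(1 8 7 2)(4 5)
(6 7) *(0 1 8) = [1, 8, 2, 3, 4, 5, 7, 6, 0] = (0 1 8)(6 7)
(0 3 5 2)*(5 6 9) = (0 3 6 9 5 2) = [3, 1, 0, 6, 4, 2, 9, 7, 8, 5]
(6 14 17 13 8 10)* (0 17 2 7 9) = [17, 1, 7, 3, 4, 5, 14, 9, 10, 0, 6, 11, 12, 8, 2, 15, 16, 13] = (0 17 13 8 10 6 14 2 7 9)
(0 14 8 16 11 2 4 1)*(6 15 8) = (0 14 6 15 8 16 11 2 4 1) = [14, 0, 4, 3, 1, 5, 15, 7, 16, 9, 10, 2, 12, 13, 6, 8, 11]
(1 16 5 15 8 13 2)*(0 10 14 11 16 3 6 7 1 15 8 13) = [10, 3, 15, 6, 4, 8, 7, 1, 0, 9, 14, 16, 12, 2, 11, 13, 5] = (0 10 14 11 16 5 8)(1 3 6 7)(2 15 13)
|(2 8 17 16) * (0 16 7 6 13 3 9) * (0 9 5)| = |(0 16 2 8 17 7 6 13 3 5)| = 10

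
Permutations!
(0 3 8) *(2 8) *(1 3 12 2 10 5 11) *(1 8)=(0 12 2 1 3 10 5 11 8)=[12, 3, 1, 10, 4, 11, 6, 7, 0, 9, 5, 8, 2]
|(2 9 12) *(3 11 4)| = 3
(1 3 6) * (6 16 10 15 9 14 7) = (1 3 16 10 15 9 14 7 6) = [0, 3, 2, 16, 4, 5, 1, 6, 8, 14, 15, 11, 12, 13, 7, 9, 10]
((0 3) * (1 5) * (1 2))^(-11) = (0 3)(1 5 2)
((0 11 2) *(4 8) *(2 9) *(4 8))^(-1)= ((0 11 9 2))^(-1)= (0 2 9 11)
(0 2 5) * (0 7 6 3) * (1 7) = (0 2 5 1 7 6 3) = [2, 7, 5, 0, 4, 1, 3, 6]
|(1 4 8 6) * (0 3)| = |(0 3)(1 4 8 6)| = 4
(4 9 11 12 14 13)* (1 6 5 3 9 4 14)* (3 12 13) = (1 6 5 12)(3 9 11 13 14) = [0, 6, 2, 9, 4, 12, 5, 7, 8, 11, 10, 13, 1, 14, 3]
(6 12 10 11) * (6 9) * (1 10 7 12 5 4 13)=[0, 10, 2, 3, 13, 4, 5, 12, 8, 6, 11, 9, 7, 1]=(1 10 11 9 6 5 4 13)(7 12)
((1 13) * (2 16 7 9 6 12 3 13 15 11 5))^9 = ((1 15 11 5 2 16 7 9 6 12 3 13))^9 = (1 12 7 5)(2 15 3 9)(6 16 11 13)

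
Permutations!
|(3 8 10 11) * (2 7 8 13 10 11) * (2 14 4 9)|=10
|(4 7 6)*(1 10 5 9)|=12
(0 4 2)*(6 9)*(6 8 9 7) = [4, 1, 0, 3, 2, 5, 7, 6, 9, 8] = (0 4 2)(6 7)(8 9)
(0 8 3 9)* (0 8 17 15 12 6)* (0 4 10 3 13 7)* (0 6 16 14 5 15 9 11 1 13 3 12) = (0 17 9 8 3 11 1 13 7 6 4 10 12 16 14 5 15) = [17, 13, 2, 11, 10, 15, 4, 6, 3, 8, 12, 1, 16, 7, 5, 0, 14, 9]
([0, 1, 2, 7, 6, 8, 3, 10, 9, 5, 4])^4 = [0, 1, 2, 6, 10, 8, 4, 3, 9, 5, 7]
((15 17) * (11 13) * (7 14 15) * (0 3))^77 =((0 3)(7 14 15 17)(11 13))^77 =(0 3)(7 14 15 17)(11 13)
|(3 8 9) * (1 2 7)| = |(1 2 7)(3 8 9)| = 3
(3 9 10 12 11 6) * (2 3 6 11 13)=(2 3 9 10 12 13)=[0, 1, 3, 9, 4, 5, 6, 7, 8, 10, 12, 11, 13, 2]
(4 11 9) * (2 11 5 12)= (2 11 9 4 5 12)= [0, 1, 11, 3, 5, 12, 6, 7, 8, 4, 10, 9, 2]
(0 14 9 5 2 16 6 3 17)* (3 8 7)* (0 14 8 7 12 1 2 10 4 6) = (0 8 12 1 2 16)(3 17 14 9 5 10 4 6 7) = [8, 2, 16, 17, 6, 10, 7, 3, 12, 5, 4, 11, 1, 13, 9, 15, 0, 14]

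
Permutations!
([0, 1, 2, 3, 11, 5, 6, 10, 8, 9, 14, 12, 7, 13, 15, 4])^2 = [0, 1, 2, 3, 12, 5, 6, 14, 8, 9, 15, 7, 10, 13, 4, 11]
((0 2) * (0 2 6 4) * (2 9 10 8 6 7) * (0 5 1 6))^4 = ((0 7 2 9 10 8)(1 6 4 5))^4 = (0 10 2)(7 8 9)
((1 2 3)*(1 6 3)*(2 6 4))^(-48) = ((1 6 3 4 2))^(-48) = (1 3 2 6 4)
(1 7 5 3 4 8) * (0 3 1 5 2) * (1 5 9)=(0 3 4 8 9 1 7 2)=[3, 7, 0, 4, 8, 5, 6, 2, 9, 1]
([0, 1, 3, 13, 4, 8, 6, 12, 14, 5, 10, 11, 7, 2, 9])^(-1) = [0, 1, 13, 2, 4, 9, 6, 12, 5, 14, 10, 11, 7, 3, 8]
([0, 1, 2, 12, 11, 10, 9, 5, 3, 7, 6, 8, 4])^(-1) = (3 8 11 4 12)(5 7 9 6 10)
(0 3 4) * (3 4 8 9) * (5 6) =(0 4)(3 8 9)(5 6) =[4, 1, 2, 8, 0, 6, 5, 7, 9, 3]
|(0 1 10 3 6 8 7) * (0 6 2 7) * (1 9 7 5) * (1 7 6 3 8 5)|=10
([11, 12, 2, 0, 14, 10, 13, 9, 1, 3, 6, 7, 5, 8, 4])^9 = (0 3 9 7 11)(1 5 6 8 12 10 13)(4 14)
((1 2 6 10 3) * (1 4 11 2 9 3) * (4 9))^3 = (1 2)(3 9)(4 6)(10 11)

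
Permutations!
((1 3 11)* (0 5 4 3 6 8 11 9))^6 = ((0 5 4 3 9)(1 6 8 11))^6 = (0 5 4 3 9)(1 8)(6 11)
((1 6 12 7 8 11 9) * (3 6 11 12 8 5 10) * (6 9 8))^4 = ((1 11 8 12 7 5 10 3 9))^4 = (1 7 9 12 3 8 10 11 5)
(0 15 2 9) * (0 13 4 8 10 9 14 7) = (0 15 2 14 7)(4 8 10 9 13) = [15, 1, 14, 3, 8, 5, 6, 0, 10, 13, 9, 11, 12, 4, 7, 2]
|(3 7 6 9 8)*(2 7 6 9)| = 6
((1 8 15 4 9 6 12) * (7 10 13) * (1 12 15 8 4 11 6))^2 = ((1 4 9)(6 15 11)(7 10 13))^2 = (1 9 4)(6 11 15)(7 13 10)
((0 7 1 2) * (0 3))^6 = ((0 7 1 2 3))^6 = (0 7 1 2 3)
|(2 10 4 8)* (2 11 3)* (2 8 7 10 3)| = 12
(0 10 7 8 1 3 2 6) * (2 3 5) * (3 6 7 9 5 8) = (0 10 9 5 2 7 3 6)(1 8) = [10, 8, 7, 6, 4, 2, 0, 3, 1, 5, 9]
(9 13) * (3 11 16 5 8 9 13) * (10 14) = [0, 1, 2, 11, 4, 8, 6, 7, 9, 3, 14, 16, 12, 13, 10, 15, 5] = (3 11 16 5 8 9)(10 14)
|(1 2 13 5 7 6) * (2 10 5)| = 10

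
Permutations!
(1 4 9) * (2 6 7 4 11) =[0, 11, 6, 3, 9, 5, 7, 4, 8, 1, 10, 2] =(1 11 2 6 7 4 9)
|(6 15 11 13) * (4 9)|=4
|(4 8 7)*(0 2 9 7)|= |(0 2 9 7 4 8)|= 6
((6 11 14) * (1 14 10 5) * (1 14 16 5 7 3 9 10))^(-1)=((1 16 5 14 6 11)(3 9 10 7))^(-1)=(1 11 6 14 5 16)(3 7 10 9)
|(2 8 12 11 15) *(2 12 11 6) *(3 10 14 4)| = |(2 8 11 15 12 6)(3 10 14 4)| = 12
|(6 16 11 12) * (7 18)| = 4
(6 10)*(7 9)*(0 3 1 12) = (0 3 1 12)(6 10)(7 9) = [3, 12, 2, 1, 4, 5, 10, 9, 8, 7, 6, 11, 0]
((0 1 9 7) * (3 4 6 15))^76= ((0 1 9 7)(3 4 6 15))^76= (15)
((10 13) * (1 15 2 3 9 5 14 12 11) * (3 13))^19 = (1 14 3 2 11 5 10 15 12 9 13)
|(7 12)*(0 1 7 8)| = 5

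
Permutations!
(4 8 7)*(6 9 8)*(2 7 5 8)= (2 7 4 6 9)(5 8)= [0, 1, 7, 3, 6, 8, 9, 4, 5, 2]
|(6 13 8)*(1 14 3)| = |(1 14 3)(6 13 8)| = 3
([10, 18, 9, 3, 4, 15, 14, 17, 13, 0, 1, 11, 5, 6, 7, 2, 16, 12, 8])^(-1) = [9, 10, 15, 3, 4, 12, 13, 14, 18, 2, 0, 11, 17, 8, 6, 5, 16, 7, 1]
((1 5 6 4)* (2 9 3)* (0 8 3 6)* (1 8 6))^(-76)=(0 2 6 9 4 1 8 5 3)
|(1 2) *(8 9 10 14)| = 4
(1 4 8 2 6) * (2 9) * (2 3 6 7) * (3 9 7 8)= (9)(1 4 3 6)(2 8 7)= [0, 4, 8, 6, 3, 5, 1, 2, 7, 9]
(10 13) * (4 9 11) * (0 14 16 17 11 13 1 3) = (0 14 16 17 11 4 9 13 10 1 3) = [14, 3, 2, 0, 9, 5, 6, 7, 8, 13, 1, 4, 12, 10, 16, 15, 17, 11]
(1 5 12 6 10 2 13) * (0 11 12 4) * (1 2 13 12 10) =(0 11 10 13 2 12 6 1 5 4) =[11, 5, 12, 3, 0, 4, 1, 7, 8, 9, 13, 10, 6, 2]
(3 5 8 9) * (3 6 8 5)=[0, 1, 2, 3, 4, 5, 8, 7, 9, 6]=(6 8 9)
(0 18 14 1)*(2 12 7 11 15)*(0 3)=(0 18 14 1 3)(2 12 7 11 15)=[18, 3, 12, 0, 4, 5, 6, 11, 8, 9, 10, 15, 7, 13, 1, 2, 16, 17, 14]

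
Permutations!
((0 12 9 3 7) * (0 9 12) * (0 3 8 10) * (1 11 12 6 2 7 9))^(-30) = ((0 3 9 8 10)(1 11 12 6 2 7))^(-30) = (12)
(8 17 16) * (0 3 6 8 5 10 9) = (0 3 6 8 17 16 5 10 9) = [3, 1, 2, 6, 4, 10, 8, 7, 17, 0, 9, 11, 12, 13, 14, 15, 5, 16]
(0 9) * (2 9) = (0 2 9) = [2, 1, 9, 3, 4, 5, 6, 7, 8, 0]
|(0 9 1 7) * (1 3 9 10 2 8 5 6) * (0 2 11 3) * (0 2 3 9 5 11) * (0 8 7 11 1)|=11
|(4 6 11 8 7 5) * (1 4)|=7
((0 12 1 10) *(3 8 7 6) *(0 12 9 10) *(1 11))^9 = (0 12)(1 10)(3 8 7 6)(9 11)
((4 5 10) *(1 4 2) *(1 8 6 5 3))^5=((1 4 3)(2 8 6 5 10))^5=(10)(1 3 4)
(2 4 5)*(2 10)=(2 4 5 10)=[0, 1, 4, 3, 5, 10, 6, 7, 8, 9, 2]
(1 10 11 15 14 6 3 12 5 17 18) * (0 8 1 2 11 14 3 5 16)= [8, 10, 11, 12, 4, 17, 5, 7, 1, 9, 14, 15, 16, 13, 6, 3, 0, 18, 2]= (0 8 1 10 14 6 5 17 18 2 11 15 3 12 16)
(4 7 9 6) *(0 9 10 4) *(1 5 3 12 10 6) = [9, 5, 2, 12, 7, 3, 0, 6, 8, 1, 4, 11, 10] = (0 9 1 5 3 12 10 4 7 6)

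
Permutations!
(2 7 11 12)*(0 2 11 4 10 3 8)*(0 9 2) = [0, 1, 7, 8, 10, 5, 6, 4, 9, 2, 3, 12, 11] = (2 7 4 10 3 8 9)(11 12)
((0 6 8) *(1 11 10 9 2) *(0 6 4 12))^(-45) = ((0 4 12)(1 11 10 9 2)(6 8))^(-45) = (12)(6 8)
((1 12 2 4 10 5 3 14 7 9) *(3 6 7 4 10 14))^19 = (1 10 7 12 5 9 2 6)(4 14)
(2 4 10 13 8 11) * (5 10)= (2 4 5 10 13 8 11)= [0, 1, 4, 3, 5, 10, 6, 7, 11, 9, 13, 2, 12, 8]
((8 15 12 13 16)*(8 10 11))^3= ((8 15 12 13 16 10 11))^3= (8 13 11 12 10 15 16)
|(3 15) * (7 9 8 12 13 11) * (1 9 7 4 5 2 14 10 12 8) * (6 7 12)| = |(1 9)(2 14 10 6 7 12 13 11 4 5)(3 15)| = 10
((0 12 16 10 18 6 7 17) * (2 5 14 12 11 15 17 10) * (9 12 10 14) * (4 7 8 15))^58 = (0 7 18 15 11 14 6 17 4 10 8)(2 12 5 16 9)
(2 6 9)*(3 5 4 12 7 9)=(2 6 3 5 4 12 7 9)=[0, 1, 6, 5, 12, 4, 3, 9, 8, 2, 10, 11, 7]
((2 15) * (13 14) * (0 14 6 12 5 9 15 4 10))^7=((0 14 13 6 12 5 9 15 2 4 10))^7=(0 15 6 10 9 13 4 5 14 2 12)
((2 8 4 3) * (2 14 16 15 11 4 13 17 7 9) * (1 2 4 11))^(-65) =(1 4 8 14 17 15 9 2 3 13 16 7)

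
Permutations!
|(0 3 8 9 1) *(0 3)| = 4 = |(1 3 8 9)|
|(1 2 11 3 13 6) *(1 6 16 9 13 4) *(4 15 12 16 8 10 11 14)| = |(1 2 14 4)(3 15 12 16 9 13 8 10 11)| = 36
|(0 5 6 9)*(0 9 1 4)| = 5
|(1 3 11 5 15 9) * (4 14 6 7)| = |(1 3 11 5 15 9)(4 14 6 7)| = 12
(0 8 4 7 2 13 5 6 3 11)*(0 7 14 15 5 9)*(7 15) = (0 8 4 14 7 2 13 9)(3 11 15 5 6) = [8, 1, 13, 11, 14, 6, 3, 2, 4, 0, 10, 15, 12, 9, 7, 5]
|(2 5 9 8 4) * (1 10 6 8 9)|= 7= |(1 10 6 8 4 2 5)|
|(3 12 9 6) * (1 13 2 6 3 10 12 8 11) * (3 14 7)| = 12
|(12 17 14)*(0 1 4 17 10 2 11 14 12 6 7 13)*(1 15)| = 13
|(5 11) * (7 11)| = 3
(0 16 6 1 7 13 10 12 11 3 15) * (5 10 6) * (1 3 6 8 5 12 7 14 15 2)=(0 16 12 11 6 3 2 1 14 15)(5 10 7 13 8)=[16, 14, 1, 2, 4, 10, 3, 13, 5, 9, 7, 6, 11, 8, 15, 0, 12]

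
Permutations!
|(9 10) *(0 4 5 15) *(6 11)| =4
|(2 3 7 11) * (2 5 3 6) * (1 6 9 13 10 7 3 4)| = |(1 6 2 9 13 10 7 11 5 4)| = 10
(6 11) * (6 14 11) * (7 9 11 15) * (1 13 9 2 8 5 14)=[0, 13, 8, 3, 4, 14, 6, 2, 5, 11, 10, 1, 12, 9, 15, 7]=(1 13 9 11)(2 8 5 14 15 7)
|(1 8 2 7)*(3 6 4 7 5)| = 8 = |(1 8 2 5 3 6 4 7)|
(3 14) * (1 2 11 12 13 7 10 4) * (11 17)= (1 2 17 11 12 13 7 10 4)(3 14)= [0, 2, 17, 14, 1, 5, 6, 10, 8, 9, 4, 12, 13, 7, 3, 15, 16, 11]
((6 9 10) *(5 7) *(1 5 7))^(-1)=((1 5)(6 9 10))^(-1)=(1 5)(6 10 9)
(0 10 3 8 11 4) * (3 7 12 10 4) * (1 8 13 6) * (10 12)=[4, 8, 2, 13, 0, 5, 1, 10, 11, 9, 7, 3, 12, 6]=(0 4)(1 8 11 3 13 6)(7 10)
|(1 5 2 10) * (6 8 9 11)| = 4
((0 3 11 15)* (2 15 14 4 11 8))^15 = (15)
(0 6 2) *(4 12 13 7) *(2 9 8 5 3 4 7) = (0 6 9 8 5 3 4 12 13 2) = [6, 1, 0, 4, 12, 3, 9, 7, 5, 8, 10, 11, 13, 2]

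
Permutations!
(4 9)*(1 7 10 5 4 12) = [0, 7, 2, 3, 9, 4, 6, 10, 8, 12, 5, 11, 1] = (1 7 10 5 4 9 12)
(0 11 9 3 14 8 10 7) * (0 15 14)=(0 11 9 3)(7 15 14 8 10)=[11, 1, 2, 0, 4, 5, 6, 15, 10, 3, 7, 9, 12, 13, 8, 14]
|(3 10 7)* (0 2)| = 6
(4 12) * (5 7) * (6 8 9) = [0, 1, 2, 3, 12, 7, 8, 5, 9, 6, 10, 11, 4] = (4 12)(5 7)(6 8 9)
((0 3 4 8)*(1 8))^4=((0 3 4 1 8))^4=(0 8 1 4 3)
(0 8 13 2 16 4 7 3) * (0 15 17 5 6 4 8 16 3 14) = (0 16 8 13 2 3 15 17 5 6 4 7 14) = [16, 1, 3, 15, 7, 6, 4, 14, 13, 9, 10, 11, 12, 2, 0, 17, 8, 5]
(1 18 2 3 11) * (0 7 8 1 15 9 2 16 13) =(0 7 8 1 18 16 13)(2 3 11 15 9) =[7, 18, 3, 11, 4, 5, 6, 8, 1, 2, 10, 15, 12, 0, 14, 9, 13, 17, 16]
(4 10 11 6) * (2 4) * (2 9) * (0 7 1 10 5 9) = [7, 10, 4, 3, 5, 9, 0, 1, 8, 2, 11, 6] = (0 7 1 10 11 6)(2 4 5 9)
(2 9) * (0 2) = (0 2 9) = [2, 1, 9, 3, 4, 5, 6, 7, 8, 0]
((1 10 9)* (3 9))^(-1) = ((1 10 3 9))^(-1) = (1 9 3 10)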